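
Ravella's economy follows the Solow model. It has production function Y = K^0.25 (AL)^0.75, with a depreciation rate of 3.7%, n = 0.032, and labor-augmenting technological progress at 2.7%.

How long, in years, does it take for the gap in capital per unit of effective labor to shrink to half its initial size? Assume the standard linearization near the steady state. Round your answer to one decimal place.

Near the steady state the convergence rate is λ = (1 − α)(n + g + δ).
λ = (1 − 0.25) × 0.096 = 0.75 × 0.096 = 0.0720
Half-life = ln 2 / λ = 0.6931 / 0.0720 ≈ 9.63 years

about 9.6 years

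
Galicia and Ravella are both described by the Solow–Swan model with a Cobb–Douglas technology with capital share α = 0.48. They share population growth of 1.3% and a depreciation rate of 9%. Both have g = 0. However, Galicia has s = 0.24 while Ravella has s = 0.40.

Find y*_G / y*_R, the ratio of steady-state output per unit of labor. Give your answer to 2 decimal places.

y*_G / y*_R ≈ 0.62

Steady-state y* = [s/(n + δ)]^(α/(1−α)), so the ratio is [ (s_G/(n + δ)_G) / (s_R/(n + δ)_R) ]^0.9231.
s_G/(n + δ)_G = 0.24/0.103 = 2.3301; s_R/(n + δ)_R = 0.40/0.103 = 3.8835.
Ratio = (2.3301/3.8835)^0.9231 = 0.6000^0.9231 ≈ 0.6240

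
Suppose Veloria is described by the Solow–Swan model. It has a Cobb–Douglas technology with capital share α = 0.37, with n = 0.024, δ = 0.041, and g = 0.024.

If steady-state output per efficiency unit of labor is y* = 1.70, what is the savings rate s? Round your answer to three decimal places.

At the steady state, Δk = 0, so s·k^α = (n + g + δ)·k.
Since y* = [s/(n + g + δ)]^(α/(1−α)), we have s/(n + g + δ) = (y*)^((1−α)/α) = 1.70^1.7027 = 2.4682.
Therefore s = 2.4682 × (n + g + δ) = 2.4682 × 0.089 = 0.2197.

s ≈ 0.220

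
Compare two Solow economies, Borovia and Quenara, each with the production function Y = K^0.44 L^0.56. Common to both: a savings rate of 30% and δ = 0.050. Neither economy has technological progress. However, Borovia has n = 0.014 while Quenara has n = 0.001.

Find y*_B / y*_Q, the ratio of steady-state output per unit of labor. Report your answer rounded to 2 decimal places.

Steady-state y* = [s/(n + δ)]^(α/(1−α)), so the ratio is [ (s_B/(n + δ)_B) / (s_Q/(n + δ)_Q) ]^0.7857.
s_B/(n + δ)_B = 0.30/0.064 = 4.6875; s_Q/(n + δ)_Q = 0.30/0.051 = 5.8824.
Ratio = (4.6875/5.8824)^0.7857 = 0.7969^0.7857 ≈ 0.8366

y*_B / y*_Q ≈ 0.84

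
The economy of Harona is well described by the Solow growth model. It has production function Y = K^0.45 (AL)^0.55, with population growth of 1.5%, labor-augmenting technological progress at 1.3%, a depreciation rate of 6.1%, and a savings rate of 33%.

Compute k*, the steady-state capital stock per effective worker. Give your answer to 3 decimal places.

k* ≈ 10.834

In steady state, investment equals break-even investment: s·k^α = (n + g + δ)·k.
Dividing both sides by k: k^(1−α) = s / (n + g + δ).
k^0.55 = 0.33 / (0.015 + 0.013 + 0.061) = 0.33 / 0.089 = 3.7079
k* = 3.7079^(1/0.55) ≈ 10.8337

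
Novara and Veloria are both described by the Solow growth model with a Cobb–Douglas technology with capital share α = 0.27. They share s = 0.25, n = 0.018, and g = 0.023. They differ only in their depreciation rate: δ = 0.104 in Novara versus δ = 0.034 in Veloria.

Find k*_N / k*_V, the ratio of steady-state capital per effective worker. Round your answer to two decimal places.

Steady-state k* = [s/(n + g + δ)]^(1/(1−α)), so the ratio is [ (s_N/(n + g + δ)_N) / (s_V/(n + g + δ)_V) ]^1.3699.
s_N/(n + g + δ)_N = 0.25/0.145 = 1.7241; s_V/(n + g + δ)_V = 0.25/0.075 = 3.3333.
Ratio = (1.7241/3.3333)^1.3699 = 0.5172^1.3699 ≈ 0.4053

k*_N / k*_V ≈ 0.41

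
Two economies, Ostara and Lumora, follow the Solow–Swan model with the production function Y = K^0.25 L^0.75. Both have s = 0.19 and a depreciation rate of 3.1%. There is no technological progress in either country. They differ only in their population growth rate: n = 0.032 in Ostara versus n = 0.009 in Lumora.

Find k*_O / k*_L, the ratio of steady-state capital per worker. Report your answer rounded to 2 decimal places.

Steady-state k* = [s/(n + δ)]^(1/(1−α)), so the ratio is [ (s_O/(n + δ)_O) / (s_L/(n + δ)_L) ]^1.3333.
s_O/(n + δ)_O = 0.19/0.063 = 3.0159; s_L/(n + δ)_L = 0.19/0.040 = 4.7500.
Ratio = (3.0159/4.7500)^1.3333 = 0.6349^1.3333 ≈ 0.5457

ratio ≈ 0.55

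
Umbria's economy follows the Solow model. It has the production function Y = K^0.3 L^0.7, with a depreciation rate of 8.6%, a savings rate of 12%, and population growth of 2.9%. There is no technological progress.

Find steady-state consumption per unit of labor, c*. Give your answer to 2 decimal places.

Steady state requires s·f(k) = (n + δ)·k, i.e. s·k^α = (n + δ)·k.
Rearranging, k^(1−α) = s / (n + δ).
k^0.7 = 0.12 / (0.029 + 0.086) = 0.12 / 0.115 = 1.0435
k* = 1.0435^(1/0.7) ≈ 1.0627
y* = (k*)^α = 1.0627^0.3 ≈ 1.0184
c* = (1 − s)·y* = (1 − 0.12) × 1.0184 ≈ 0.8962

c* = 0.90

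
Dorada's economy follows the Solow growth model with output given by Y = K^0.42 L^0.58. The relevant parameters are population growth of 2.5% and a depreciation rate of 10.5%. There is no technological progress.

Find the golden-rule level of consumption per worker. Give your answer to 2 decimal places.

c_gold ≈ 1.36

At the golden rule, f'(k) = n + δ, so α·k^(α−1) = n + δ and k_gold = (α/(n + δ))^(1/(1−α)).
k_gold = (0.42/0.130)^(1/0.58) = 3.2308^1.7241 ≈ 7.5527
c_gold = f(k_gold) − (n + δ)·k_gold = 2.3378 − 0.130×7.5527 ≈ 1.3559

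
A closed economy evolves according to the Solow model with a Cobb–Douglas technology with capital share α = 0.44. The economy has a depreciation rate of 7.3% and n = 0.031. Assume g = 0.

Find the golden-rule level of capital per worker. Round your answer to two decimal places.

The golden rule sets f'(k) = n + δ, i.e. α·k^(α−1) = n + δ.
So k^(1−α) = α / (n + δ) = 0.44 / 0.104 = 4.2308.
k_gold = 4.2308^(1/0.56) ≈ 13.1405

k_gold ≈ 13.14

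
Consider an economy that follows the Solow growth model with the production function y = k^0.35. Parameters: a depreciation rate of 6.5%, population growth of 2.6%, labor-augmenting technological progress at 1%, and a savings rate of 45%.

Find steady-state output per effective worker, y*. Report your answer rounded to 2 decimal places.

In steady state, investment equals break-even investment: s·k^α = (n + g + δ)·k.
Rearranging, k^(1−α) = s / (n + g + δ).
k^0.65 = 0.45 / (0.026 + 0.010 + 0.065) = 0.45 / 0.101 = 4.4554
k* = 4.4554^(1/0.65) ≈ 9.9606
y* = (k*)^α = 9.9606^0.35 ≈ 2.2356

y* ≈ 2.24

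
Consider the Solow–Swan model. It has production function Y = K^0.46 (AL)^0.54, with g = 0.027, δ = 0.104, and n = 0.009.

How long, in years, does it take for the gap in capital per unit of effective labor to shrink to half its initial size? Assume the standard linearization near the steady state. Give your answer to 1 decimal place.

Near the steady state the convergence rate is λ = (1 − α)(n + g + δ).
λ = (1 − 0.46) × 0.140 = 0.54 × 0.140 = 0.0756
Half-life = ln 2 / λ = 0.6931 / 0.0756 ≈ 9.17 years

half-life ≈ 9.2 years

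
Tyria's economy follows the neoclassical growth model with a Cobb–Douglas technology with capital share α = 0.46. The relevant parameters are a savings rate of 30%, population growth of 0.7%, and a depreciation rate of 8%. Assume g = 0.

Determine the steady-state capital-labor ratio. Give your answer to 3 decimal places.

At the steady state, Δk = 0, so s·k^α = (n + δ)·k.
Rearranging, k^(1−α) = s / (n + δ).
k^0.54 = 0.30 / (0.007 + 0.080) = 0.30 / 0.087 = 3.4483
k* = 3.4483^(1/0.54) ≈ 9.8984

k* = 9.898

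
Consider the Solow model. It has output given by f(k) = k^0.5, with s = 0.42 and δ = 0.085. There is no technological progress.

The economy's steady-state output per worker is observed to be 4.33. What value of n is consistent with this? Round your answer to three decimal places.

n ≈ 0.012

In steady state, investment equals break-even investment: s·k^α = (n + δ)·k.
Since y* = [s/(n + δ)]^(α/(1−α)), we have s/(n + δ) = (y*)^((1−α)/α) = 4.33^1 = 4.3300.
Therefore n + δ = s / 4.3300 = 0.42 / 4.3300 = 0.0970, so n = 0.0970 − 0.085 = 0.0120.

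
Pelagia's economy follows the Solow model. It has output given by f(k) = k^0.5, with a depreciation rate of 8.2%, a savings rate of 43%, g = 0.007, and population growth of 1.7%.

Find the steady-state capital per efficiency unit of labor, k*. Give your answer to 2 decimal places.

In steady state, investment equals break-even investment: s·k^α = (n + g + δ)·k.
Rearranging, k^(1−α) = s / (n + g + δ).
k^0.5 = 0.43 / (0.017 + 0.007 + 0.082) = 0.43 / 0.106 = 4.0566
k* = 4.0566^(1/0.5) ≈ 16.4560

k* = 16.46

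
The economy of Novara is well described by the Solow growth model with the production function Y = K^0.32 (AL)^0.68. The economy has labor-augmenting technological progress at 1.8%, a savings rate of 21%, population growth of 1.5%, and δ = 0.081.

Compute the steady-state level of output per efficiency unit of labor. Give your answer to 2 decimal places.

y* = 1.33

Steady state requires s·f(k) = (n + g + δ)·k, i.e. s·k^α = (n + g + δ)·k.
Dividing both sides by k: k^(1−α) = s / (n + g + δ).
k^0.68 = 0.21 / (0.015 + 0.018 + 0.081) = 0.21 / 0.114 = 1.8421
k* = 1.8421^(1/0.68) ≈ 2.4557
y* = (k*)^α = 2.4557^0.32 ≈ 1.3331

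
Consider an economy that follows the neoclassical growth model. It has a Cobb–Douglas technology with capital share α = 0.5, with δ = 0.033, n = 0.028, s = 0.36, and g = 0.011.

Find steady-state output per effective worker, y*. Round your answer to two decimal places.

Steady state requires s·f(k) = (n + g + δ)·k, i.e. s·k^α = (n + g + δ)·k.
Rearranging, k^(1−α) = s / (n + g + δ).
k^0.5 = 0.36 / (0.028 + 0.011 + 0.033) = 0.36 / 0.072 = 5.0000
k* = 5.0000^(1/0.5) ≈ 25.0000
y* = (k*)^α = 25.0000^0.5 ≈ 5.0000

y* = 5.00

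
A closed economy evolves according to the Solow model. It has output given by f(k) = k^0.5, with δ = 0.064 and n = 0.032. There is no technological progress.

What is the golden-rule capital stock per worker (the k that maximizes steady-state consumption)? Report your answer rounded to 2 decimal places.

k_gold ≈ 27.13

The golden rule sets f'(k) = n + δ, i.e. α·k^(α−1) = n + δ.
So k^(1−α) = α / (n + δ) = 0.5 / 0.096 = 5.2083.
k_gold = 5.2083^(1/0.5) ≈ 27.1264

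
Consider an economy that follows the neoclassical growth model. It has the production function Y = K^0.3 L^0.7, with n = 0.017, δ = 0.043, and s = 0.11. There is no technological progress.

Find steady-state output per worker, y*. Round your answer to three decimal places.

In steady state, investment equals break-even investment: s·k^α = (n + δ)·k.
Rearranging, k^(1−α) = s / (n + δ).
k^0.7 = 0.11 / (0.017 + 0.043) = 0.11 / 0.060 = 1.8333
k* = 1.8333^(1/0.7) ≈ 2.3771
y* = (k*)^α = 2.3771^0.3 ≈ 1.2966

y* ≈ 1.297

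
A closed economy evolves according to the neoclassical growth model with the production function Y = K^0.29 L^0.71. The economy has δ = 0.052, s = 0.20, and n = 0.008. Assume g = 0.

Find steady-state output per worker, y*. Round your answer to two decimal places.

y* = 1.64

At the steady state, Δk = 0, so s·k^α = (n + δ)·k.
Rearranging, k^(1−α) = s / (n + δ).
k^0.71 = 0.20 / (0.008 + 0.052) = 0.20 / 0.060 = 3.3333
k* = 3.3333^(1/0.71) ≈ 5.4506
y* = (k*)^α = 5.4506^0.29 ≈ 1.6352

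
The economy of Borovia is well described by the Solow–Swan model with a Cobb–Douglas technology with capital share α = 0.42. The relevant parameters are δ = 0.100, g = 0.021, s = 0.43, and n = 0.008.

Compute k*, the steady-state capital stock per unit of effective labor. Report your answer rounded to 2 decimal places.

k* = 7.97

At the steady state, Δk = 0, so s·k^α = (n + g + δ)·k.
Rearranging, k^(1−α) = s / (n + g + δ).
k^0.58 = 0.43 / (0.008 + 0.021 + 0.100) = 0.43 / 0.129 = 3.3333
k* = 3.3333^(1/0.58) ≈ 7.9709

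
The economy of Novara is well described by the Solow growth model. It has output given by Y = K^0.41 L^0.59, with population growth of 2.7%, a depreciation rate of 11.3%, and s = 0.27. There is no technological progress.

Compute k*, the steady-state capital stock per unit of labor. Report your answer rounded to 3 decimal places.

k* = 3.044

At the steady state, Δk = 0, so s·k^α = (n + δ)·k.
Dividing both sides by k: k^(1−α) = s / (n + δ).
k^0.59 = 0.27 / (0.027 + 0.113) = 0.27 / 0.140 = 1.9286
k* = 1.9286^(1/0.59) ≈ 3.0441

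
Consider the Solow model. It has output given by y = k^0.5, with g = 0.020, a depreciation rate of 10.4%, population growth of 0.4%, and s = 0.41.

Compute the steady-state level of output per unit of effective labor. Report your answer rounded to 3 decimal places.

Steady state requires s·f(k) = (n + g + δ)·k, i.e. s·k^α = (n + g + δ)·k.
Dividing both sides by k: k^(1−α) = s / (n + g + δ).
k^0.5 = 0.41 / (0.004 + 0.020 + 0.104) = 0.41 / 0.128 = 3.2031
k* = 3.2031^(1/0.5) ≈ 10.2598
y* = (k*)^α = 10.2598^0.5 ≈ 3.2031

y* = 3.203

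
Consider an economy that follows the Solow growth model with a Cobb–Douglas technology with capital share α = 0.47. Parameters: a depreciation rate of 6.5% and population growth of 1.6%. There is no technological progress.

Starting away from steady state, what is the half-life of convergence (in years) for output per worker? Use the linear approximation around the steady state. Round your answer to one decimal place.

Near the steady state the convergence rate is λ = (1 − α)(n + δ).
λ = (1 − 0.47) × 0.081 = 0.53 × 0.081 = 0.04293
Half-life = ln 2 / λ = 0.6931 / 0.04293 ≈ 16.14 years

t_½ ≈ 16.1 years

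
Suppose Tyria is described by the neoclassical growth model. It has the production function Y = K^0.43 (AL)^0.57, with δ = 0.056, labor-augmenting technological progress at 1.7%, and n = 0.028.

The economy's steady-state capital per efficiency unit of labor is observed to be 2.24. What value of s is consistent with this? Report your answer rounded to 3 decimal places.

Steady state requires s·f(k) = (n + g + δ)·k, i.e. s·k^α = (n + g + δ)·k.
So s / (n + g + δ) = (k*)^(1−α) = 2.24^0.57 = 1.5836.
Therefore s = 1.5836 × (n + g + δ) = 1.5836 × 0.101 = 0.1599.

s ≈ 0.160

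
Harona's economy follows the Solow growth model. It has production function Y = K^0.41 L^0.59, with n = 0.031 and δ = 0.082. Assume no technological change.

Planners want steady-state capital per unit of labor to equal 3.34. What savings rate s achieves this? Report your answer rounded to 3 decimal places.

s ≈ 0.230

In steady state, investment equals break-even investment: s·k^α = (n + δ)·k.
So s / (n + δ) = (k*)^(1−α) = 3.34^0.59 = 2.0371.
Therefore s = 2.0371 × (n + δ) = 2.0371 × 0.113 = 0.2302.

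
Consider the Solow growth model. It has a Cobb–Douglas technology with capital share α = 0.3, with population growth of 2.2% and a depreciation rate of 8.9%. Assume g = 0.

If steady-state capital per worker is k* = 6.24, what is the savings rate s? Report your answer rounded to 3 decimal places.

In steady state, investment equals break-even investment: s·k^α = (n + δ)·k.
So s / (n + δ) = (k*)^(1−α) = 6.24^0.7 = 3.6027.
Therefore s = 3.6027 × (n + δ) = 3.6027 × 0.111 = 0.3999.

s ≈ 0.400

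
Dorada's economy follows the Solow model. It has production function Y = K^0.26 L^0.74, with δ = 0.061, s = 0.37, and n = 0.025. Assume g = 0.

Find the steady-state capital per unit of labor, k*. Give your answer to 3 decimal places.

In steady state, investment equals break-even investment: s·k^α = (n + δ)·k.
Rearranging, k^(1−α) = s / (n + δ).
k^0.74 = 0.37 / (0.025 + 0.061) = 0.37 / 0.086 = 4.3023
k* = 4.3023^(1/0.74) ≈ 7.1838

k* ≈ 7.184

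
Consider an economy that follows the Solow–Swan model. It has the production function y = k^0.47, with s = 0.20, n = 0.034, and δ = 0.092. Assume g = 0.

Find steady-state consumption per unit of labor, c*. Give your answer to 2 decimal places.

c* ≈ 1.21

In steady state, investment equals break-even investment: s·k^α = (n + δ)·k.
Rearranging, k^(1−α) = s / (n + δ).
k^0.53 = 0.20 / (0.034 + 0.092) = 0.20 / 0.126 = 1.5873
k* = 1.5873^(1/0.53) ≈ 2.3911
y* = (k*)^α = 2.3911^0.47 ≈ 1.5064
c* = (1 − s)·y* = (1 − 0.20) × 1.5064 ≈ 1.2051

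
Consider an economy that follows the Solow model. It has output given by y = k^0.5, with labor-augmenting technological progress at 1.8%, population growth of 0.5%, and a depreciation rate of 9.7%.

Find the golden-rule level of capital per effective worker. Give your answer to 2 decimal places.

k_gold ≈ 17.36

The golden rule sets f'(k) = n + g + δ, i.e. α·k^(α−1) = n + g + δ.
So k^(1−α) = α / (n + g + δ) = 0.5 / 0.120 = 4.1667.
k_gold = 4.1667^(1/0.5) ≈ 17.3614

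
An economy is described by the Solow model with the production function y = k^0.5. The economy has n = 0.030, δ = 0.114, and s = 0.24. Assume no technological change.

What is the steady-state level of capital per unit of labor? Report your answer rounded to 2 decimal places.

Steady state requires s·f(k) = (n + δ)·k, i.e. s·k^α = (n + δ)·k.
Rearranging, k^(1−α) = s / (n + δ).
k^0.5 = 0.24 / (0.030 + 0.114) = 0.24 / 0.144 = 1.6667
k* = 1.6667^(1/0.5) ≈ 2.7779

k* = 2.78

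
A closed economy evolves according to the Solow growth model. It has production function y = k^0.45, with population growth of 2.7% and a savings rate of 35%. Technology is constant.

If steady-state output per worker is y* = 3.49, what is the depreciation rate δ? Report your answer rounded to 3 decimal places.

δ ≈ 0.049

In steady state, investment equals break-even investment: s·k^α = (n + δ)·k.
Since y* = [s/(n + δ)]^(α/(1−α)), we have s/(n + δ) = (y*)^((1−α)/α) = 3.49^1.2222 = 4.6072.
Therefore n + δ = s / 4.6072 = 0.35 / 4.6072 = 0.0760, so δ = 0.0760 − 0.027 = 0.0490.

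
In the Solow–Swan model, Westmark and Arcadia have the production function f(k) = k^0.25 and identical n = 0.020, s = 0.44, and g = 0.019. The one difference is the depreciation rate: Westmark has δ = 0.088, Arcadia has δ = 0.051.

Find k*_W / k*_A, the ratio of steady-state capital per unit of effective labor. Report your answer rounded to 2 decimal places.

Steady-state k* = [s/(n + g + δ)]^(1/(1−α)), so the ratio is [ (s_W/(n + g + δ)_W) / (s_A/(n + g + δ)_A) ]^1.3333.
s_W/(n + g + δ)_W = 0.44/0.127 = 3.4646; s_A/(n + g + δ)_A = 0.44/0.090 = 4.8889.
Ratio = (3.4646/4.8889)^1.3333 = 0.7087^1.3333 ≈ 0.6319

ratio ≈ 0.63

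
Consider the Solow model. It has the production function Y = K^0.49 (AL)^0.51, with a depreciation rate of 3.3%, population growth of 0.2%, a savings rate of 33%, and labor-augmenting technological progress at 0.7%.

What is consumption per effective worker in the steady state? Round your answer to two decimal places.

In steady state, investment equals break-even investment: s·k^α = (n + g + δ)·k.
Rearranging, k^(1−α) = s / (n + g + δ).
k^0.51 = 0.33 / (0.002 + 0.007 + 0.033) = 0.33 / 0.042 = 7.8571
k* = 7.8571^(1/0.51) ≈ 56.9398
y* = (k*)^α = 56.9398^0.49 ≈ 7.2469
c* = (1 − s)·y* = (1 − 0.33) × 7.2469 ≈ 4.8554

c* ≈ 4.86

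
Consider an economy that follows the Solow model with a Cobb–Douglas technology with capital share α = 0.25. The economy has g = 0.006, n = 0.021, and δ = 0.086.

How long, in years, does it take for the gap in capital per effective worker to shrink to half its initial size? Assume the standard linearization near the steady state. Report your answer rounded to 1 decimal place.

Near the steady state the convergence rate is λ = (1 − α)(n + g + δ).
λ = (1 − 0.25) × 0.113 = 0.75 × 0.113 = 0.08475
Half-life = ln 2 / λ = 0.6931 / 0.08475 ≈ 8.18 years

t_½ ≈ 8.2 years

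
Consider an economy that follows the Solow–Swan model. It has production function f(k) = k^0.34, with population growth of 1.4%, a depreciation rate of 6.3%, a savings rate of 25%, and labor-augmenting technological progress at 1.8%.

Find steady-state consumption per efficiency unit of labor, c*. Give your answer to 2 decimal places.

c* = 1.23

At the steady state, Δk = 0, so s·k^α = (n + g + δ)·k.
Dividing both sides by k: k^(1−α) = s / (n + g + δ).
k^0.66 = 0.25 / (0.014 + 0.018 + 0.063) = 0.25 / 0.095 = 2.6316
k* = 2.6316^(1/0.66) ≈ 4.3321
y* = (k*)^α = 4.3321^0.34 ≈ 1.6462
c* = (1 − s)·y* = (1 − 0.25) × 1.6462 ≈ 1.2347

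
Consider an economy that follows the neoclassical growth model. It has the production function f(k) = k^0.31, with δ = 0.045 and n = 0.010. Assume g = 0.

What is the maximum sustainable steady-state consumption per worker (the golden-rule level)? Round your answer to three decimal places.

c_gold ≈ 1.501

At the golden rule, f'(k) = n + δ, so α·k^(α−1) = n + δ and k_gold = (α/(n + δ))^(1/(1−α)).
k_gold = (0.31/0.055)^(1/0.69) = 5.6364^1.4493 ≈ 12.2582
c_gold = f(k_gold) − (n + δ)·k_gold = 2.1748 − 0.055×12.2582 ≈ 1.5006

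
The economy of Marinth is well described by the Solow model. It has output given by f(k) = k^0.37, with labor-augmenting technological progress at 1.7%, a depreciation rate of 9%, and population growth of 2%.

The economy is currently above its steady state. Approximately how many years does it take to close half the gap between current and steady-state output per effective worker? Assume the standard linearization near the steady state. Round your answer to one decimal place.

Near the steady state the convergence rate is λ = (1 − α)(n + g + δ).
λ = (1 − 0.37) × 0.127 = 0.63 × 0.127 = 0.08001
Half-life = ln 2 / λ = 0.6931 / 0.08001 ≈ 8.66 years

t_½ ≈ 8.7 years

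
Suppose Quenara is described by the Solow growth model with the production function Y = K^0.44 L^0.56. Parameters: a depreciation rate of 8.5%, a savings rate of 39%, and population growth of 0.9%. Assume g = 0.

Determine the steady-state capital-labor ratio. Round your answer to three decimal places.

k* ≈ 12.690

In steady state, investment equals break-even investment: s·k^α = (n + δ)·k.
Dividing both sides by k: k^(1−α) = s / (n + δ).
k^0.56 = 0.39 / (0.009 + 0.085) = 0.39 / 0.094 = 4.1489
k* = 4.1489^(1/0.56) ≈ 12.6897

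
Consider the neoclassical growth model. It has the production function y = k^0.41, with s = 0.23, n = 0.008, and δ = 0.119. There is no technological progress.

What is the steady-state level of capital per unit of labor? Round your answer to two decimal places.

k* ≈ 2.74

In steady state, investment equals break-even investment: s·k^α = (n + δ)·k.
Dividing both sides by k: k^(1−α) = s / (n + δ).
k^0.59 = 0.23 / (0.008 + 0.119) = 0.23 / 0.127 = 1.8110
k* = 1.8110^(1/0.59) ≈ 2.7362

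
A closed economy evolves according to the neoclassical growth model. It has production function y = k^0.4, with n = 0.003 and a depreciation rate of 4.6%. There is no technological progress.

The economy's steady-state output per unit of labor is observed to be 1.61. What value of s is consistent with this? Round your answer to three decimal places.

At the steady state, Δk = 0, so s·k^α = (n + δ)·k.
Since y* = [s/(n + δ)]^(α/(1−α)), we have s/(n + δ) = (y*)^((1−α)/α) = 1.61^1.5 = 2.0429.
Therefore s = 2.0429 × (n + δ) = 2.0429 × 0.049 = 0.1001.

s ≈ 0.100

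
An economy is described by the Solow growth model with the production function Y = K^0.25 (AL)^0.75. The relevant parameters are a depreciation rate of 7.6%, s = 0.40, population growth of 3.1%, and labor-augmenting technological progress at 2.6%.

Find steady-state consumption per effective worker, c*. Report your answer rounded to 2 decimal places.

At the steady state, Δk = 0, so s·k^α = (n + g + δ)·k.
Rearranging, k^(1−α) = s / (n + g + δ).
k^0.75 = 0.40 / (0.031 + 0.026 + 0.076) = 0.40 / 0.133 = 3.0075
k* = 3.0075^(1/0.75) ≈ 4.3412
y* = (k*)^α = 4.3412^0.25 ≈ 1.4435
c* = (1 − s)·y* = (1 − 0.40) × 1.4435 ≈ 0.8661

c* ≈ 0.87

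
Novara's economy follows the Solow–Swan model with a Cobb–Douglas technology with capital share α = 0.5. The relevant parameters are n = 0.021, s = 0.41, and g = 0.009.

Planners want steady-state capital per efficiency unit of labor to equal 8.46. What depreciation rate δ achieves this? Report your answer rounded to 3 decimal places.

At the steady state, Δk = 0, so s·k^α = (n + g + δ)·k.
So s / (n + g + δ) = (k*)^(1−α) = 8.46^0.5 = 2.9086.
Therefore n + g + δ = s / 2.9086 = 0.41 / 2.9086 = 0.1410, so δ = 0.1410 − 0.030 = 0.1110.

δ ≈ 0.111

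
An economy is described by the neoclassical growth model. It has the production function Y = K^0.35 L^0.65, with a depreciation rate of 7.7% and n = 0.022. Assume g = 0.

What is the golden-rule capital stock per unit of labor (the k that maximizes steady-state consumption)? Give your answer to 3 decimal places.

k_gold ≈ 6.978

The golden rule sets f'(k) = n + δ, i.e. α·k^(α−1) = n + δ.
So k^(1−α) = α / (n + δ) = 0.35 / 0.099 = 3.5354.
k_gold = 3.5354^(1/0.65) ≈ 6.9783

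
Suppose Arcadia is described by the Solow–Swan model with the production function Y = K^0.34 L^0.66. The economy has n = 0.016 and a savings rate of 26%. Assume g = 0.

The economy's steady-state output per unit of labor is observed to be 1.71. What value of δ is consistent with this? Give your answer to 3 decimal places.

δ ≈ 0.076

Steady state requires s·f(k) = (n + δ)·k, i.e. s·k^α = (n + δ)·k.
Since y* = [s/(n + δ)]^(α/(1−α)), we have s/(n + δ) = (y*)^((1−α)/α) = 1.71^1.9412 = 2.8333.
Therefore n + δ = s / 2.8333 = 0.26 / 2.8333 = 0.0918, so δ = 0.0918 − 0.016 = 0.0758.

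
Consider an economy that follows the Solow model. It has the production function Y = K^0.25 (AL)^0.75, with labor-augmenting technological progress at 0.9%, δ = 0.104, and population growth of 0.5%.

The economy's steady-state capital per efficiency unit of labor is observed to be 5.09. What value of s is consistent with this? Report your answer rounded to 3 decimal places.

s ≈ 0.400

Steady state requires s·f(k) = (n + g + δ)·k, i.e. s·k^α = (n + g + δ)·k.
So s / (n + g + δ) = (k*)^(1−α) = 5.09^0.75 = 3.3887.
Therefore s = 3.3887 × (n + g + δ) = 3.3887 × 0.118 = 0.3999.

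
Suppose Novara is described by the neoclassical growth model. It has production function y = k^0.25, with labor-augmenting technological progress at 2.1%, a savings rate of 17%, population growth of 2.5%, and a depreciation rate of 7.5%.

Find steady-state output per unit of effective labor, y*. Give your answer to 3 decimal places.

y* = 1.120

In steady state, investment equals break-even investment: s·k^α = (n + g + δ)·k.
Dividing both sides by k: k^(1−α) = s / (n + g + δ).
k^0.75 = 0.17 / (0.025 + 0.021 + 0.075) = 0.17 / 0.121 = 1.4050
k* = 1.4050^(1/0.75) ≈ 1.5736
y* = (k*)^α = 1.5736^0.25 ≈ 1.1200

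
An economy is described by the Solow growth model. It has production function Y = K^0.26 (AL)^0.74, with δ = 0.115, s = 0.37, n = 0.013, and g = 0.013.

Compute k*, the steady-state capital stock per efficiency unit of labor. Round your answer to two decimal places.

k* = 3.68

At the steady state, Δk = 0, so s·k^α = (n + g + δ)·k.
Rearranging, k^(1−α) = s / (n + g + δ).
k^0.74 = 0.37 / (0.013 + 0.013 + 0.115) = 0.37 / 0.141 = 2.6241
k* = 2.6241^(1/0.74) ≈ 3.6829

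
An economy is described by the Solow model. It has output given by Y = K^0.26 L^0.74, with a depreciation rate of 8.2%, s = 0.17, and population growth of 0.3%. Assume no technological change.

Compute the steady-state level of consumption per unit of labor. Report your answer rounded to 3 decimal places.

In steady state, investment equals break-even investment: s·k^α = (n + δ)·k.
Rearranging, k^(1−α) = s / (n + δ).
k^0.74 = 0.17 / (0.003 + 0.082) = 0.17 / 0.085 = 2.0000
k* = 2.0000^(1/0.74) ≈ 2.5515
y* = (k*)^α = 2.5515^0.26 ≈ 1.2758
c* = (1 − s)·y* = (1 − 0.17) × 1.2758 ≈ 1.0589

c* ≈ 1.059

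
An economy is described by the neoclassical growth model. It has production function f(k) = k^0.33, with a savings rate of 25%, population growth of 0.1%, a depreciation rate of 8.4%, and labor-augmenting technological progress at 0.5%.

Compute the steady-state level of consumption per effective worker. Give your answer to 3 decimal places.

c* ≈ 1.241

At the steady state, Δk = 0, so s·k^α = (n + g + δ)·k.
Dividing both sides by k: k^(1−α) = s / (n + g + δ).
k^0.67 = 0.25 / (0.001 + 0.005 + 0.084) = 0.25 / 0.090 = 2.7778
k* = 2.7778^(1/0.67) ≈ 4.5945
y* = (k*)^α = 4.5945^0.33 ≈ 1.6540
c* = (1 − s)·y* = (1 − 0.25) × 1.6540 ≈ 1.2405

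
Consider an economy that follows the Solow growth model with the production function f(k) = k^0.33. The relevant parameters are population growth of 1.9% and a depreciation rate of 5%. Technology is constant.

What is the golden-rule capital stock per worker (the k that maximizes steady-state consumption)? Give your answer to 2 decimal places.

The golden rule sets f'(k) = n + δ, i.e. α·k^(α−1) = n + δ.
So k^(1−α) = α / (n + δ) = 0.33 / 0.069 = 4.7826.
k_gold = 4.7826^(1/0.67) ≈ 10.3377

k_gold ≈ 10.34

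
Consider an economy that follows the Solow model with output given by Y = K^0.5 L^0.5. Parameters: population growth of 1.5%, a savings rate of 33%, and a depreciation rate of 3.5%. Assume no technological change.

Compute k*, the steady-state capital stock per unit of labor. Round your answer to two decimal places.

In steady state, investment equals break-even investment: s·k^α = (n + δ)·k.
Rearranging, k^(1−α) = s / (n + δ).
k^0.5 = 0.33 / (0.015 + 0.035) = 0.33 / 0.050 = 6.6000
k* = 6.6000^(1/0.5) ≈ 43.5600

k* = 43.56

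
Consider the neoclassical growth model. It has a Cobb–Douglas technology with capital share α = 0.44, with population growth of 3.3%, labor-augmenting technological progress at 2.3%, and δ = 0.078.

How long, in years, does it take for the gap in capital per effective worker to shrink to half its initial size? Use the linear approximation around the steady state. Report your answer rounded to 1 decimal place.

Near the steady state the convergence rate is λ = (1 − α)(n + g + δ).
λ = (1 − 0.44) × 0.134 = 0.56 × 0.134 = 0.07504
Half-life = ln 2 / λ = 0.6931 / 0.07504 ≈ 9.24 years

half-life ≈ 9.2 years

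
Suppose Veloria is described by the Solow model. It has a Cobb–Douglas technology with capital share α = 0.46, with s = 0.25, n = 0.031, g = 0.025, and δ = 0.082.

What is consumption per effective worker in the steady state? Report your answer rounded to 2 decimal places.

At the steady state, Δk = 0, so s·k^α = (n + g + δ)·k.
Rearranging, k^(1−α) = s / (n + g + δ).
k^0.54 = 0.25 / (0.031 + 0.025 + 0.082) = 0.25 / 0.138 = 1.8116
k* = 1.8116^(1/0.54) ≈ 3.0053
y* = (k*)^α = 3.0053^0.46 ≈ 1.6589
c* = (1 − s)·y* = (1 − 0.25) × 1.6589 ≈ 1.2442

c* = 1.24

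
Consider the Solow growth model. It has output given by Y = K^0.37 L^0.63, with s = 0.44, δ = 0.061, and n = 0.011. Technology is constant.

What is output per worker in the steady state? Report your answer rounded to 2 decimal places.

Steady state requires s·f(k) = (n + δ)·k, i.e. s·k^α = (n + δ)·k.
Dividing both sides by k: k^(1−α) = s / (n + δ).
k^0.63 = 0.44 / (0.011 + 0.061) = 0.44 / 0.072 = 6.1111
k* = 6.1111^(1/0.63) ≈ 17.6933
y* = (k*)^α = 17.6933^0.37 ≈ 2.8953

y* = 2.90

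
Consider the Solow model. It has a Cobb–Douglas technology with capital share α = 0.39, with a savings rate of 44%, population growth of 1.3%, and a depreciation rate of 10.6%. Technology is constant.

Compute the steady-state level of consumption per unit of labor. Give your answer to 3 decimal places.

c* = 1.292

Steady state requires s·f(k) = (n + δ)·k, i.e. s·k^α = (n + δ)·k.
Dividing both sides by k: k^(1−α) = s / (n + δ).
k^0.61 = 0.44 / (0.013 + 0.106) = 0.44 / 0.119 = 3.6975
k* = 3.6975^(1/0.61) ≈ 8.5309
y* = (k*)^α = 8.5309^0.39 ≈ 2.3072
c* = (1 − s)·y* = (1 − 0.44) × 2.3072 ≈ 1.2920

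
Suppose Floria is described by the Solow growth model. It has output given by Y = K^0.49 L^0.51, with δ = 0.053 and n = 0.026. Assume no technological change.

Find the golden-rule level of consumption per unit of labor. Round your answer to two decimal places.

At the golden rule, f'(k) = n + δ, so α·k^(α−1) = n + δ and k_gold = (α/(n + δ))^(1/(1−α)).
k_gold = (0.49/0.079)^(1/0.51) = 6.2025^1.9608 ≈ 35.8150
c_gold = f(k_gold) − (n + δ)·k_gold = 5.7742 − 0.079×35.8150 ≈ 2.9448

c_gold ≈ 2.94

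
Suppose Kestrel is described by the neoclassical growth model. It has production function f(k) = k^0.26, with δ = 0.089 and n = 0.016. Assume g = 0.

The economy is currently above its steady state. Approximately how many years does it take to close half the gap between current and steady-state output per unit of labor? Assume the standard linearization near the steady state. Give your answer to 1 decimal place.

Near the steady state the convergence rate is λ = (1 − α)(n + δ).
λ = (1 − 0.26) × 0.105 = 0.74 × 0.105 = 0.0777
Half-life = ln 2 / λ = 0.6931 / 0.0777 ≈ 8.92 years

half-life ≈ 8.9 years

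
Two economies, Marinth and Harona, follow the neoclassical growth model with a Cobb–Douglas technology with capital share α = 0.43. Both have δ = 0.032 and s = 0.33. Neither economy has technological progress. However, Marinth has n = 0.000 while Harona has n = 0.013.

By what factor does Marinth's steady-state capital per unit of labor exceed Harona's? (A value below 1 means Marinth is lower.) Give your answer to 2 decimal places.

k*_M / k*_H ≈ 1.82

Steady-state k* = [s/(n + δ)]^(1/(1−α)), so the ratio is [ (s_M/(n + δ)_M) / (s_H/(n + δ)_H) ]^1.7544.
s_M/(n + δ)_M = 0.33/0.032 = 10.3125; s_H/(n + δ)_H = 0.33/0.045 = 7.3333.
Ratio = (10.3125/7.3333)^1.7544 = 1.4063^1.7544 ≈ 1.8188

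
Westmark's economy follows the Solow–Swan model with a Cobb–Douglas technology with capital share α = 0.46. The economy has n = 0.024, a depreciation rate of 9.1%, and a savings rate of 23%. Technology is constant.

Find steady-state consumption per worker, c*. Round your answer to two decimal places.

c* = 1.39

At the steady state, Δk = 0, so s·k^α = (n + δ)·k.
Dividing both sides by k: k^(1−α) = s / (n + δ).
k^0.54 = 0.23 / (0.024 + 0.091) = 0.23 / 0.115 = 2.0000
k* = 2.0000^(1/0.54) ≈ 3.6096
y* = (k*)^α = 3.6096^0.46 ≈ 1.8048
c* = (1 − s)·y* = (1 − 0.23) × 1.8048 ≈ 1.3897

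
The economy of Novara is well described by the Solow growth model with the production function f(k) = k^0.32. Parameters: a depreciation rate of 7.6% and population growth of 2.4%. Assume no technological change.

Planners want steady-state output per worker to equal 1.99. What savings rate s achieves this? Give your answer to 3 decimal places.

In steady state, investment equals break-even investment: s·k^α = (n + δ)·k.
Since y* = [s/(n + δ)]^(α/(1−α)), we have s/(n + δ) = (y*)^((1−α)/α) = 1.99^2.125 = 4.3158.
Therefore s = 4.3158 × (n + δ) = 4.3158 × 0.100 = 0.4316.

s ≈ 0.432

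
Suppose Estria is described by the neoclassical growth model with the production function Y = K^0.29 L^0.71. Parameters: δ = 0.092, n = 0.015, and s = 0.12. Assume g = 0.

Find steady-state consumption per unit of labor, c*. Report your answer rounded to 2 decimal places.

Steady state requires s·f(k) = (n + δ)·k, i.e. s·k^α = (n + δ)·k.
Rearranging, k^(1−α) = s / (n + δ).
k^0.71 = 0.12 / (0.015 + 0.092) = 0.12 / 0.107 = 1.1215
k* = 1.1215^(1/0.71) ≈ 1.1753
y* = (k*)^α = 1.1753^0.29 ≈ 1.0480
c* = (1 − s)·y* = (1 − 0.12) × 1.0480 ≈ 0.9222

c* = 0.92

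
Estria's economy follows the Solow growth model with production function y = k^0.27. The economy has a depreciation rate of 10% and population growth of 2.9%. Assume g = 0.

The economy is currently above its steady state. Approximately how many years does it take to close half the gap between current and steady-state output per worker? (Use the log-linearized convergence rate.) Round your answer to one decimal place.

about 7.4 years

Near the steady state the convergence rate is λ = (1 − α)(n + δ).
λ = (1 − 0.27) × 0.129 = 0.73 × 0.129 = 0.09417
Half-life = ln 2 / λ = 0.6931 / 0.09417 ≈ 7.36 years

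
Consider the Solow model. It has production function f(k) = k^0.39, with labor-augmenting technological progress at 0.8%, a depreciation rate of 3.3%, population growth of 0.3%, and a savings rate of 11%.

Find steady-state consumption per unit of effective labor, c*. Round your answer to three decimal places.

c* ≈ 1.599

In steady state, investment equals break-even investment: s·k^α = (n + g + δ)·k.
Rearranging, k^(1−α) = s / (n + g + δ).
k^0.61 = 0.11 / (0.003 + 0.008 + 0.033) = 0.11 / 0.044 = 2.5000
k* = 2.5000^(1/0.61) ≈ 4.4912
y* = (k*)^α = 4.4912^0.39 ≈ 1.7965
c* = (1 − s)·y* = (1 − 0.11) × 1.7965 ≈ 1.5989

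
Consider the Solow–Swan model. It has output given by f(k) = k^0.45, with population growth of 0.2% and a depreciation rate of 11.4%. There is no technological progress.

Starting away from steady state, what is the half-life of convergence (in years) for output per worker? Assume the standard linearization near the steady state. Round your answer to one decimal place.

Near the steady state the convergence rate is λ = (1 − α)(n + δ).
λ = (1 − 0.45) × 0.116 = 0.55 × 0.116 = 0.0638
Half-life = ln 2 / λ = 0.6931 / 0.0638 ≈ 10.86 years

half-life ≈ 10.9 years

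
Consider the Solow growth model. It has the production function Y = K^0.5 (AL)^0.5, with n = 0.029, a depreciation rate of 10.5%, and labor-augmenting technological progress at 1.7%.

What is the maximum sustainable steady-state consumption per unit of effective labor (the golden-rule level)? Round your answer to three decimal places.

c_gold ≈ 1.656

At the golden rule, f'(k) = n + g + δ, so α·k^(α−1) = n + g + δ and k_gold = (α/(n + g + δ))^(1/(1−α)).
k_gold = (0.5/0.151)^(1/0.5) = 3.3113^2 ≈ 10.9647
c_gold = f(k_gold) − (n + g + δ)·k_gold = 3.3113 − 0.151×10.9647 ≈ 1.6556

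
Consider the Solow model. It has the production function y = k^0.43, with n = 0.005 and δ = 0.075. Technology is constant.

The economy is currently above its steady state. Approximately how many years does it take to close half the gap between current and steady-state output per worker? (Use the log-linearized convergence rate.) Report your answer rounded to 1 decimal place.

half-life ≈ 15.2 years

Near the steady state the convergence rate is λ = (1 − α)(n + δ).
λ = (1 − 0.43) × 0.080 = 0.57 × 0.080 = 0.0456
Half-life = ln 2 / λ = 0.6931 / 0.0456 ≈ 15.20 years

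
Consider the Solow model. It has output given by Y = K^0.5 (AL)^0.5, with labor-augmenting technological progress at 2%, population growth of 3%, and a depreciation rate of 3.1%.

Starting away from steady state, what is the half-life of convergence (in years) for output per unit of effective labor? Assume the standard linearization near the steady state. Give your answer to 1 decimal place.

about 17.1 years

Near the steady state the convergence rate is λ = (1 − α)(n + g + δ).
λ = (1 − 0.5) × 0.081 = 0.5 × 0.081 = 0.0405
Half-life = ln 2 / λ = 0.6931 / 0.0405 ≈ 17.11 years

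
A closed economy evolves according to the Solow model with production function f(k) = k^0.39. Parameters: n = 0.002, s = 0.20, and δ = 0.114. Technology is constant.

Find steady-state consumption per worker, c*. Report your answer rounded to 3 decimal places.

c* ≈ 1.133

Steady state requires s·f(k) = (n + δ)·k, i.e. s·k^α = (n + δ)·k.
Dividing both sides by k: k^(1−α) = s / (n + δ).
k^0.61 = 0.20 / (0.002 + 0.114) = 0.20 / 0.116 = 1.7241
k* = 1.7241^(1/0.61) ≈ 2.4423
y* = (k*)^α = 2.4423^0.39 ≈ 1.4166
c* = (1 − s)·y* = (1 − 0.20) × 1.4166 ≈ 1.1333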